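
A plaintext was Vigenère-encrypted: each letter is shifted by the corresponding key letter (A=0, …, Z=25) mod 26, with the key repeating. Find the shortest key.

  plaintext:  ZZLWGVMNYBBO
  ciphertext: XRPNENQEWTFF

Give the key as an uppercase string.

YSER

  i= 0: X-Z = 24 → Y
  i= 1: R-Z = 18 → S
  i= 2: P-L =  4 → E
  i= 3: N-W = 17 → R
  i= 4: E-G = 24 → Y
  i= 5: N-V = 18 → S
  i= 6: Q-M =  4 → E
  i= 7: E-N = 17 → R
  i= 8: W-Y = 24 → Y
  i= 9: T-B = 18 → S
  i=10: F-B =  4 → E
  i=11: F-O = 17 → R
  shifts repeat with period 4: YSER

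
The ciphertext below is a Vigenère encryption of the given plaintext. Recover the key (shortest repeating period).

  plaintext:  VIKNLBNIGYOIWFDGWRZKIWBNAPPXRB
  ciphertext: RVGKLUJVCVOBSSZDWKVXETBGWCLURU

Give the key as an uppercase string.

WNWXAT

  i= 0: R-V = 22 → W
  i= 1: V-I = 13 → N
  i= 2: G-K = 22 → W
  i= 3: K-N = 23 → X
  i= 4: L-L =  0 → A
  i= 5: U-B = 19 → T
  i= 6: J-N = 22 → W
  i= 7: V-I = 13 → N
  i= 8: C-G = 22 → W
  i= 9: V-Y = 23 → X
  i=10: O-O =  0 → A
  i=11: B-I = 19 → T
  i=12: S-W = 22 → W
  i=13: S-F = 13 → N
  i=14: Z-D = 22 → W
  i=15: D-G = 23 → X
  i=16: W-W =  0 → A
  i=17: K-R = 19 → T
  i=18: V-Z = 22 → W
  i=19: X-K = 13 → N
  i=20: E-I = 22 → W
  i=21: T-W = 23 → X
  i=22: B-B =  0 → A
  i=23: G-N = 19 → T
  i=24: W-A = 22 → W
  i=25: C-P = 13 → N
  i=26: L-P = 22 → W
  i=27: U-X = 23 → X
  i=28: R-R =  0 → A
  i=29: U-B = 19 → T
  shifts repeat with period 6: WNWXAT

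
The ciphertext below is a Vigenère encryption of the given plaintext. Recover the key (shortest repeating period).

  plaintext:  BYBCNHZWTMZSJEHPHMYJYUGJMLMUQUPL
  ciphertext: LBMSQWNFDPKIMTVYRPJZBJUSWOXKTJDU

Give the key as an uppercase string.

KDLQDPOJ

  i= 0: L-B = 10 → K
  i= 1: B-Y =  3 → D
  i= 2: M-B = 11 → L
  i= 3: S-C = 16 → Q
  i= 4: Q-N =  3 → D
  i= 5: W-H = 15 → P
  i= 6: N-Z = 14 → O
  i= 7: F-W =  9 → J
  i= 8: D-T = 10 → K
  i= 9: P-M =  3 → D
  i=10: K-Z = 11 → L
  i=11: I-S = 16 → Q
  i=12: M-J =  3 → D
  i=13: T-E = 15 → P
  i=14: V-H = 14 → O
  i=15: Y-P =  9 → J
  i=16: R-H = 10 → K
  i=17: P-M =  3 → D
  i=18: J-Y = 11 → L
  i=19: Z-J = 16 → Q
  i=20: B-Y =  3 → D
  i=21: J-U = 15 → P
  i=22: U-G = 14 → O
  i=23: S-J =  9 → J
  i=24: W-M = 10 → K
  i=25: O-L =  3 → D
  i=26: X-M = 11 → L
  i=27: K-U = 16 → Q
  i=28: T-Q =  3 → D
  i=29: J-U = 15 → P
  i=30: D-P = 14 → O
  i=31: U-L =  9 → J
  shifts repeat with period 8: KDLQDPOJ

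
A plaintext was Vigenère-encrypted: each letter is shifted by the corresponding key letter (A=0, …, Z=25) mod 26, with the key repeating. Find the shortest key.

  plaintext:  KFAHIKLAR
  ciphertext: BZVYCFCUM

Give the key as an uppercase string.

RUV

  i= 0: B-K = 17 → R
  i= 1: Z-F = 20 → U
  i= 2: V-A = 21 → V
  i= 3: Y-H = 17 → R
  i= 4: C-I = 20 → U
  i= 5: F-K = 21 → V
  i= 6: C-L = 17 → R
  i= 7: U-A = 20 → U
  i= 8: M-R = 21 → V
  shifts repeat with period 3: RUV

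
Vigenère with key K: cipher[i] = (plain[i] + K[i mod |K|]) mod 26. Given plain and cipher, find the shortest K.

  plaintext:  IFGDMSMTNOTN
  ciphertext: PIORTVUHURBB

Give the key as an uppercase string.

HDIO

  i= 0: P-I =  7 → H
  i= 1: I-F =  3 → D
  i= 2: O-G =  8 → I
  i= 3: R-D = 14 → O
  i= 4: T-M =  7 → H
  i= 5: V-S =  3 → D
  i= 6: U-M =  8 → I
  i= 7: H-T = 14 → O
  i= 8: U-N =  7 → H
  i= 9: R-O =  3 → D
  i=10: B-T =  8 → I
  i=11: B-N = 14 → O
  shifts repeat with period 4: HDIO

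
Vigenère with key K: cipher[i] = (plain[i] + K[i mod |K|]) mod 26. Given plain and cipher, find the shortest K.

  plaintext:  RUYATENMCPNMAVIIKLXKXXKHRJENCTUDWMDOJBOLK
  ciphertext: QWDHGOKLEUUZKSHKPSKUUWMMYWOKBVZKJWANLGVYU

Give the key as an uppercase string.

  i= 0: Q-R = 25 → Z
  i= 1: W-U =  2 → C
  i= 2: D-Y =  5 → F
  i= 3: H-A =  7 → H
  i= 4: G-T = 13 → N
  i= 5: O-E = 10 → K
  i= 6: K-N = 23 → X
  i= 7: L-M = 25 → Z
  i= 8: E-C =  2 → C
  i= 9: U-P =  5 → F
  i=10: U-N =  7 → H
  i=11: Z-M = 13 → N
  i=12: K-A = 10 → K
  i=13: S-V = 23 → X
  i=14: H-I = 25 → Z
  i=15: K-I =  2 → C
  i=16: P-K =  5 → F
  i=17: S-L =  7 → H
  i=18: K-X = 13 → N
  i=19: U-K = 10 → K
  i=20: U-X = 23 → X
  i=21: W-X = 25 → Z
  i=22: M-K =  2 → C
  i=23: M-H =  5 → F
  i=24: Y-R =  7 → H
  i=25: W-J = 13 → N
  i=26: O-E = 10 → K
  i=27: K-N = 23 → X
  i=28: B-C = 25 → Z
  i=29: V-T =  2 → C
  i=30: Z-U =  5 → F
  i=31: K-D =  7 → H
  i=32: J-W = 13 → N
  i=33: W-M = 10 → K
  i=34: A-D = 23 → X
  i=35: N-O = 25 → Z
  i=36: L-J =  2 → C
  i=37: G-B =  5 → F
  i=38: V-O =  7 → H
  i=39: Y-L = 13 → N
  i=40: U-K = 10 → K
  shifts repeat with period 7: ZCFHNKX

ZCFHNKX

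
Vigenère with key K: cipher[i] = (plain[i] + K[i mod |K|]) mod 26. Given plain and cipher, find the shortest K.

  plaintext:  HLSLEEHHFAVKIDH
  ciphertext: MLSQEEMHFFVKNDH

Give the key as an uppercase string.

FAA

  i= 0: M-H =  5 → F
  i= 1: L-L =  0 → A
  i= 2: S-S =  0 → A
  i= 3: Q-L =  5 → F
  i= 4: E-E =  0 → A
  i= 5: E-E =  0 → A
  i= 6: M-H =  5 → F
  i= 7: H-H =  0 → A
  i= 8: F-F =  0 → A
  i= 9: F-A =  5 → F
  i=10: V-V =  0 → A
  i=11: K-K =  0 → A
  i=12: N-I =  5 → F
  i=13: D-D =  0 → A
  i=14: H-H =  0 → A
  shifts repeat with period 3: FAA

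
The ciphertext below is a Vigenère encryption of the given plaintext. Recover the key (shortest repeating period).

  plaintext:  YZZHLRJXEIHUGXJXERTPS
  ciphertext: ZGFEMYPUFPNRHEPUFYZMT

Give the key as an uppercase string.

  i= 0: Z-Y =  1 → B
  i= 1: G-Z =  7 → H
  i= 2: F-Z =  6 → G
  i= 3: E-H = 23 → X
  i= 4: M-L =  1 → B
  i= 5: Y-R =  7 → H
  i= 6: P-J =  6 → G
  i= 7: U-X = 23 → X
  i= 8: F-E =  1 → B
  i= 9: P-I =  7 → H
  i=10: N-H =  6 → G
  i=11: R-U = 23 → X
  i=12: H-G =  1 → B
  i=13: E-X =  7 → H
  i=14: P-J =  6 → G
  i=15: U-X = 23 → X
  i=16: F-E =  1 → B
  i=17: Y-R =  7 → H
  i=18: Z-T =  6 → G
  i=19: M-P = 23 → X
  i=20: T-S =  1 → B
  shifts repeat with period 4: BHGX

BHGX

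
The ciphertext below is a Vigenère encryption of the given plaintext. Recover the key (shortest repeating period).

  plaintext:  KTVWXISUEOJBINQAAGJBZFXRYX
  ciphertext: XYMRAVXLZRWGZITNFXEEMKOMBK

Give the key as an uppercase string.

NFRVD

  i= 0: X-K = 13 → N
  i= 1: Y-T =  5 → F
  i= 2: M-V = 17 → R
  i= 3: R-W = 21 → V
  i= 4: A-X =  3 → D
  i= 5: V-I = 13 → N
  i= 6: X-S =  5 → F
  i= 7: L-U = 17 → R
  i= 8: Z-E = 21 → V
  i= 9: R-O =  3 → D
  i=10: W-J = 13 → N
  i=11: G-B =  5 → F
  i=12: Z-I = 17 → R
  i=13: I-N = 21 → V
  i=14: T-Q =  3 → D
  i=15: N-A = 13 → N
  i=16: F-A =  5 → F
  i=17: X-G = 17 → R
  i=18: E-J = 21 → V
  i=19: E-B =  3 → D
  i=20: M-Z = 13 → N
  i=21: K-F =  5 → F
  i=22: O-X = 17 → R
  i=23: M-R = 21 → V
  i=24: B-Y =  3 → D
  i=25: K-X = 13 → N
  shifts repeat with period 5: NFRVD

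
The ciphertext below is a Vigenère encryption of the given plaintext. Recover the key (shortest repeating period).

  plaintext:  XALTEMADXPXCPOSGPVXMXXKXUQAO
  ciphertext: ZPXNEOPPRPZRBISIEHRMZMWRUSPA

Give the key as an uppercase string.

CPMUA

  i= 0: Z-X =  2 → C
  i= 1: P-A = 15 → P
  i= 2: X-L = 12 → M
  i= 3: N-T = 20 → U
  i= 4: E-E =  0 → A
  i= 5: O-M =  2 → C
  i= 6: P-A = 15 → P
  i= 7: P-D = 12 → M
  i= 8: R-X = 20 → U
  i= 9: P-P =  0 → A
  i=10: Z-X =  2 → C
  i=11: R-C = 15 → P
  i=12: B-P = 12 → M
  i=13: I-O = 20 → U
  i=14: S-S =  0 → A
  i=15: I-G =  2 → C
  i=16: E-P = 15 → P
  i=17: H-V = 12 → M
  i=18: R-X = 20 → U
  i=19: M-M =  0 → A
  i=20: Z-X =  2 → C
  i=21: M-X = 15 → P
  i=22: W-K = 12 → M
  i=23: R-X = 20 → U
  i=24: U-U =  0 → A
  i=25: S-Q =  2 → C
  i=26: P-A = 15 → P
  i=27: A-O = 12 → M
  shifts repeat with period 5: CPMUA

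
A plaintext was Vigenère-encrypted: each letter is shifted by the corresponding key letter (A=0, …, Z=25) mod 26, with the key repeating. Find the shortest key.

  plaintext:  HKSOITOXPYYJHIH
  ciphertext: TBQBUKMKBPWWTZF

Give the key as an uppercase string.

  i= 0: T-H = 12 → M
  i= 1: B-K = 17 → R
  i= 2: Q-S = 24 → Y
  i= 3: B-O = 13 → N
  i= 4: U-I = 12 → M
  i= 5: K-T = 17 → R
  i= 6: M-O = 24 → Y
  i= 7: K-X = 13 → N
  i= 8: B-P = 12 → M
  i= 9: P-Y = 17 → R
  i=10: W-Y = 24 → Y
  i=11: W-J = 13 → N
  i=12: T-H = 12 → M
  i=13: Z-I = 17 → R
  i=14: F-H = 24 → Y
  shifts repeat with period 4: MRYN

MRYN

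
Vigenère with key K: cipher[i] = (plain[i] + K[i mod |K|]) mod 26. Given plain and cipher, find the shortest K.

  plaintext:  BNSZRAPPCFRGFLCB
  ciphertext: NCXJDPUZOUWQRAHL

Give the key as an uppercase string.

  i= 0: N-B = 12 → M
  i= 1: C-N = 15 → P
  i= 2: X-S =  5 → F
  i= 3: J-Z = 10 → K
  i= 4: D-R = 12 → M
  i= 5: P-A = 15 → P
  i= 6: U-P =  5 → F
  i= 7: Z-P = 10 → K
  i= 8: O-C = 12 → M
  i= 9: U-F = 15 → P
  i=10: W-R =  5 → F
  i=11: Q-G = 10 → K
  i=12: R-F = 12 → M
  i=13: A-L = 15 → P
  i=14: H-C =  5 → F
  i=15: L-B = 10 → K
  shifts repeat with period 4: MPFK

MPFK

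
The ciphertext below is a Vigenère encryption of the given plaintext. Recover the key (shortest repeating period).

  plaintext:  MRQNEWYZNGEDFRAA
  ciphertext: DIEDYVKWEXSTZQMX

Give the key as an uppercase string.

RROQUZMX

  i= 0: D-M = 17 → R
  i= 1: I-R = 17 → R
  i= 2: E-Q = 14 → O
  i= 3: D-N = 16 → Q
  i= 4: Y-E = 20 → U
  i= 5: V-W = 25 → Z
  i= 6: K-Y = 12 → M
  i= 7: W-Z = 23 → X
  i= 8: E-N = 17 → R
  i= 9: X-G = 17 → R
  i=10: S-E = 14 → O
  i=11: T-D = 16 → Q
  i=12: Z-F = 20 → U
  i=13: Q-R = 25 → Z
  i=14: M-A = 12 → M
  i=15: X-A = 23 → X
  shifts repeat with period 8: RROQUZMX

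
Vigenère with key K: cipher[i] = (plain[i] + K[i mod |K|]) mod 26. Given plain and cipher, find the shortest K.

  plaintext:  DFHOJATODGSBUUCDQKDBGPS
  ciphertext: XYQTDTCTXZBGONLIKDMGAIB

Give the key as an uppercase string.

UTJF

  i= 0: X-D = 20 → U
  i= 1: Y-F = 19 → T
  i= 2: Q-H =  9 → J
  i= 3: T-O =  5 → F
  i= 4: D-J = 20 → U
  i= 5: T-A = 19 → T
  i= 6: C-T =  9 → J
  i= 7: T-O =  5 → F
  i= 8: X-D = 20 → U
  i= 9: Z-G = 19 → T
  i=10: B-S =  9 → J
  i=11: G-B =  5 → F
  i=12: O-U = 20 → U
  i=13: N-U = 19 → T
  i=14: L-C =  9 → J
  i=15: I-D =  5 → F
  i=16: K-Q = 20 → U
  i=17: D-K = 19 → T
  i=18: M-D =  9 → J
  i=19: G-B =  5 → F
  i=20: A-G = 20 → U
  i=21: I-P = 19 → T
  i=22: B-S =  9 → J
  shifts repeat with period 4: UTJF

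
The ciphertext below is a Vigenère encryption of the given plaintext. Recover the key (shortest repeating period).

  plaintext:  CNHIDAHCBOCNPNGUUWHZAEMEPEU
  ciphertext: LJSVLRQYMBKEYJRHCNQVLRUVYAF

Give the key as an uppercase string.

  i= 0: L-C =  9 → J
  i= 1: J-N = 22 → W
  i= 2: S-H = 11 → L
  i= 3: V-I = 13 → N
  i= 4: L-D =  8 → I
  i= 5: R-A = 17 → R
  i= 6: Q-H =  9 → J
  i= 7: Y-C = 22 → W
  i= 8: M-B = 11 → L
  i= 9: B-O = 13 → N
  i=10: K-C =  8 → I
  i=11: E-N = 17 → R
  i=12: Y-P =  9 → J
  i=13: J-N = 22 → W
  i=14: R-G = 11 → L
  i=15: H-U = 13 → N
  i=16: C-U =  8 → I
  i=17: N-W = 17 → R
  i=18: Q-H =  9 → J
  i=19: V-Z = 22 → W
  i=20: L-A = 11 → L
  i=21: R-E = 13 → N
  i=22: U-M =  8 → I
  i=23: V-E = 17 → R
  i=24: Y-P =  9 → J
  i=25: A-E = 22 → W
  i=26: F-U = 11 → L
  shifts repeat with period 6: JWLNIR

JWLNIR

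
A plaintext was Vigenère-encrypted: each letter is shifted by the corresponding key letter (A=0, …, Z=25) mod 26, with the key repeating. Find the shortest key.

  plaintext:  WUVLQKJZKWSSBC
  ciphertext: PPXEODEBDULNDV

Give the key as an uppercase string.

TVCTY

  i= 0: P-W = 19 → T
  i= 1: P-U = 21 → V
  i= 2: X-V =  2 → C
  i= 3: E-L = 19 → T
  i= 4: O-Q = 24 → Y
  i= 5: D-K = 19 → T
  i= 6: E-J = 21 → V
  i= 7: B-Z =  2 → C
  i= 8: D-K = 19 → T
  i= 9: U-W = 24 → Y
  i=10: L-S = 19 → T
  i=11: N-S = 21 → V
  i=12: D-B =  2 → C
  i=13: V-C = 19 → T
  shifts repeat with period 5: TVCTY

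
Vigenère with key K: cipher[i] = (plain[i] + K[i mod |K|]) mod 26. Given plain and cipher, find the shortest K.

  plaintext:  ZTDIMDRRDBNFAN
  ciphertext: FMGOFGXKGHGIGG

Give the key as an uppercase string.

GTD

  i= 0: F-Z =  6 → G
  i= 1: M-T = 19 → T
  i= 2: G-D =  3 → D
  i= 3: O-I =  6 → G
  i= 4: F-M = 19 → T
  i= 5: G-D =  3 → D
  i= 6: X-R =  6 → G
  i= 7: K-R = 19 → T
  i= 8: G-D =  3 → D
  i= 9: H-B =  6 → G
  i=10: G-N = 19 → T
  i=11: I-F =  3 → D
  i=12: G-A =  6 → G
  i=13: G-N = 19 → T
  shifts repeat with period 3: GTD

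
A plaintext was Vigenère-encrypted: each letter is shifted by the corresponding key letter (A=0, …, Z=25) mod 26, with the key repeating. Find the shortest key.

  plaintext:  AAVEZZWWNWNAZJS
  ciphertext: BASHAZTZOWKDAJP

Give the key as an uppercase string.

BAXD

  i= 0: B-A =  1 → B
  i= 1: A-A =  0 → A
  i= 2: S-V = 23 → X
  i= 3: H-E =  3 → D
  i= 4: A-Z =  1 → B
  i= 5: Z-Z =  0 → A
  i= 6: T-W = 23 → X
  i= 7: Z-W =  3 → D
  i= 8: O-N =  1 → B
  i= 9: W-W =  0 → A
  i=10: K-N = 23 → X
  i=11: D-A =  3 → D
  i=12: A-Z =  1 → B
  i=13: J-J =  0 → A
  i=14: P-S = 23 → X
  shifts repeat with period 4: BAXD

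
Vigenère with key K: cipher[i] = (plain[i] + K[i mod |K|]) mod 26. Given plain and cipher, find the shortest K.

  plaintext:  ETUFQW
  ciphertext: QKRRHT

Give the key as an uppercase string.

  i= 0: Q-E = 12 → M
  i= 1: K-T = 17 → R
  i= 2: R-U = 23 → X
  i= 3: R-F = 12 → M
  i= 4: H-Q = 17 → R
  i= 5: T-W = 23 → X
  shifts repeat with period 3: MRX

MRX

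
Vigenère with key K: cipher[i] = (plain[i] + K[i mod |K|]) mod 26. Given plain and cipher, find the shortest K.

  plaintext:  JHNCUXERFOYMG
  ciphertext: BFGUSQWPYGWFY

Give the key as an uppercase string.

SYT

  i= 0: B-J = 18 → S
  i= 1: F-H = 24 → Y
  i= 2: G-N = 19 → T
  i= 3: U-C = 18 → S
  i= 4: S-U = 24 → Y
  i= 5: Q-X = 19 → T
  i= 6: W-E = 18 → S
  i= 7: P-R = 24 → Y
  i= 8: Y-F = 19 → T
  i= 9: G-O = 18 → S
  i=10: W-Y = 24 → Y
  i=11: F-M = 19 → T
  i=12: Y-G = 18 → S
  shifts repeat with period 3: SYT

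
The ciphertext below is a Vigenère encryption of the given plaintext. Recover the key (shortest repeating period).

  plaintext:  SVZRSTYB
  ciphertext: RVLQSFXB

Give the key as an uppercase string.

ZAM

  i= 0: R-S = 25 → Z
  i= 1: V-V =  0 → A
  i= 2: L-Z = 12 → M
  i= 3: Q-R = 25 → Z
  i= 4: S-S =  0 → A
  i= 5: F-T = 12 → M
  i= 6: X-Y = 25 → Z
  i= 7: B-B =  0 → A
  shifts repeat with period 3: ZAM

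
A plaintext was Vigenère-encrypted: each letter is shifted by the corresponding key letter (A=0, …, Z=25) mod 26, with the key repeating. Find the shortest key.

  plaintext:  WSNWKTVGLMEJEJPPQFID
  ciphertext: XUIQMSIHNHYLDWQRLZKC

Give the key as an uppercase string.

  i= 0: X-W =  1 → B
  i= 1: U-S =  2 → C
  i= 2: I-N = 21 → V
  i= 3: Q-W = 20 → U
  i= 4: M-K =  2 → C
  i= 5: S-T = 25 → Z
  i= 6: I-V = 13 → N
  i= 7: H-G =  1 → B
  i= 8: N-L =  2 → C
  i= 9: H-M = 21 → V
  i=10: Y-E = 20 → U
  i=11: L-J =  2 → C
  i=12: D-E = 25 → Z
  i=13: W-J = 13 → N
  i=14: Q-P =  1 → B
  i=15: R-P =  2 → C
  i=16: L-Q = 21 → V
  i=17: Z-F = 20 → U
  i=18: K-I =  2 → C
  i=19: C-D = 25 → Z
  shifts repeat with period 7: BCVUCZN

BCVUCZN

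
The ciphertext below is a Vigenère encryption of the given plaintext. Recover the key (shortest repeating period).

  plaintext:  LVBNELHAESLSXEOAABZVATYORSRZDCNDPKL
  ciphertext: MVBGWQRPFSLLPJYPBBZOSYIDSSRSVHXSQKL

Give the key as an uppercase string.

BAATSFKP

  i= 0: M-L =  1 → B
  i= 1: V-V =  0 → A
  i= 2: B-B =  0 → A
  i= 3: G-N = 19 → T
  i= 4: W-E = 18 → S
  i= 5: Q-L =  5 → F
  i= 6: R-H = 10 → K
  i= 7: P-A = 15 → P
  i= 8: F-E =  1 → B
  i= 9: S-S =  0 → A
  i=10: L-L =  0 → A
  i=11: L-S = 19 → T
  i=12: P-X = 18 → S
  i=13: J-E =  5 → F
  i=14: Y-O = 10 → K
  i=15: P-A = 15 → P
  i=16: B-A =  1 → B
  i=17: B-B =  0 → A
  i=18: Z-Z =  0 → A
  i=19: O-V = 19 → T
  i=20: S-A = 18 → S
  i=21: Y-T =  5 → F
  i=22: I-Y = 10 → K
  i=23: D-O = 15 → P
  i=24: S-R =  1 → B
  i=25: S-S =  0 → A
  i=26: R-R =  0 → A
  i=27: S-Z = 19 → T
  i=28: V-D = 18 → S
  i=29: H-C =  5 → F
  i=30: X-N = 10 → K
  i=31: S-D = 15 → P
  i=32: Q-P =  1 → B
  i=33: K-K =  0 → A
  i=34: L-L =  0 → A
  shifts repeat with period 8: BAATSFKP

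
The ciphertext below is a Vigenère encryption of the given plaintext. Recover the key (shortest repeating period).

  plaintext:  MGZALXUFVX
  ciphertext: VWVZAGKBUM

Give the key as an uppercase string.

  i= 0: V-M =  9 → J
  i= 1: W-G = 16 → Q
  i= 2: V-Z = 22 → W
  i= 3: Z-A = 25 → Z
  i= 4: A-L = 15 → P
  i= 5: G-X =  9 → J
  i= 6: K-U = 16 → Q
  i= 7: B-F = 22 → W
  i= 8: U-V = 25 → Z
  i= 9: M-X = 15 → P
  shifts repeat with period 5: JQWZP

JQWZP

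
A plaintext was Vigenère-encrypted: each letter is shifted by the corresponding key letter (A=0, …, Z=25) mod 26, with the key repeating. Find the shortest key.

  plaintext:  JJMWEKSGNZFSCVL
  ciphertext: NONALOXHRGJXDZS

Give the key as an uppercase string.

EFBEH

  i= 0: N-J =  4 → E
  i= 1: O-J =  5 → F
  i= 2: N-M =  1 → B
  i= 3: A-W =  4 → E
  i= 4: L-E =  7 → H
  i= 5: O-K =  4 → E
  i= 6: X-S =  5 → F
  i= 7: H-G =  1 → B
  i= 8: R-N =  4 → E
  i= 9: G-Z =  7 → H
  i=10: J-F =  4 → E
  i=11: X-S =  5 → F
  i=12: D-C =  1 → B
  i=13: Z-V =  4 → E
  i=14: S-L =  7 → H
  shifts repeat with period 5: EFBEH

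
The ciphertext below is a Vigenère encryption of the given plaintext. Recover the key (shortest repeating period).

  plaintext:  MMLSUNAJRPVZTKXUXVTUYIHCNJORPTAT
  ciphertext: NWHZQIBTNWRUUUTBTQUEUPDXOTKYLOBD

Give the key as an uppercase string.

BKWHWV

  i= 0: N-M =  1 → B
  i= 1: W-M = 10 → K
  i= 2: H-L = 22 → W
  i= 3: Z-S =  7 → H
  i= 4: Q-U = 22 → W
  i= 5: I-N = 21 → V
  i= 6: B-A =  1 → B
  i= 7: T-J = 10 → K
  i= 8: N-R = 22 → W
  i= 9: W-P =  7 → H
  i=10: R-V = 22 → W
  i=11: U-Z = 21 → V
  i=12: U-T =  1 → B
  i=13: U-K = 10 → K
  i=14: T-X = 22 → W
  i=15: B-U =  7 → H
  i=16: T-X = 22 → W
  i=17: Q-V = 21 → V
  i=18: U-T =  1 → B
  i=19: E-U = 10 → K
  i=20: U-Y = 22 → W
  i=21: P-I =  7 → H
  i=22: D-H = 22 → W
  i=23: X-C = 21 → V
  i=24: O-N =  1 → B
  i=25: T-J = 10 → K
  i=26: K-O = 22 → W
  i=27: Y-R =  7 → H
  i=28: L-P = 22 → W
  i=29: O-T = 21 → V
  i=30: B-A =  1 → B
  i=31: D-T = 10 → K
  shifts repeat with period 6: BKWHWV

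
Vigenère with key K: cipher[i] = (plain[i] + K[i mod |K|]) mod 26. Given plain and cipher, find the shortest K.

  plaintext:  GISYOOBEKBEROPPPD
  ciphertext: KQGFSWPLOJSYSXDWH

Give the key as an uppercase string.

EIOH

  i= 0: K-G =  4 → E
  i= 1: Q-I =  8 → I
  i= 2: G-S = 14 → O
  i= 3: F-Y =  7 → H
  i= 4: S-O =  4 → E
  i= 5: W-O =  8 → I
  i= 6: P-B = 14 → O
  i= 7: L-E =  7 → H
  i= 8: O-K =  4 → E
  i= 9: J-B =  8 → I
  i=10: S-E = 14 → O
  i=11: Y-R =  7 → H
  i=12: S-O =  4 → E
  i=13: X-P =  8 → I
  i=14: D-P = 14 → O
  i=15: W-P =  7 → H
  i=16: H-D =  4 → E
  shifts repeat with period 4: EIOH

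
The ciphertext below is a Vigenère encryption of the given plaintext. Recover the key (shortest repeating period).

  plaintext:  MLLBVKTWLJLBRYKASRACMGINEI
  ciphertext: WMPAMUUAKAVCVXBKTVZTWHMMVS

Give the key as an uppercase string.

  i= 0: W-M = 10 → K
  i= 1: M-L =  1 → B
  i= 2: P-L =  4 → E
  i= 3: A-B = 25 → Z
  i= 4: M-V = 17 → R
  i= 5: U-K = 10 → K
  i= 6: U-T =  1 → B
  i= 7: A-W =  4 → E
  i= 8: K-L = 25 → Z
  i= 9: A-J = 17 → R
  i=10: V-L = 10 → K
  i=11: C-B =  1 → B
  i=12: V-R =  4 → E
  i=13: X-Y = 25 → Z
  i=14: B-K = 17 → R
  i=15: K-A = 10 → K
  i=16: T-S =  1 → B
  i=17: V-R =  4 → E
  i=18: Z-A = 25 → Z
  i=19: T-C = 17 → R
  i=20: W-M = 10 → K
  i=21: H-G =  1 → B
  i=22: M-I =  4 → E
  i=23: M-N = 25 → Z
  i=24: V-E = 17 → R
  i=25: S-I = 10 → K
  shifts repeat with period 5: KBEZR

KBEZR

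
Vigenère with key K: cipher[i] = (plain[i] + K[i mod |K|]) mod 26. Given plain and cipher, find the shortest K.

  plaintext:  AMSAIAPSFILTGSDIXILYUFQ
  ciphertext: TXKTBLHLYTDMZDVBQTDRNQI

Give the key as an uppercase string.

TLST

  i= 0: T-A = 19 → T
  i= 1: X-M = 11 → L
  i= 2: K-S = 18 → S
  i= 3: T-A = 19 → T
  i= 4: B-I = 19 → T
  i= 5: L-A = 11 → L
  i= 6: H-P = 18 → S
  i= 7: L-S = 19 → T
  i= 8: Y-F = 19 → T
  i= 9: T-I = 11 → L
  i=10: D-L = 18 → S
  i=11: M-T = 19 → T
  i=12: Z-G = 19 → T
  i=13: D-S = 11 → L
  i=14: V-D = 18 → S
  i=15: B-I = 19 → T
  i=16: Q-X = 19 → T
  i=17: T-I = 11 → L
  i=18: D-L = 18 → S
  i=19: R-Y = 19 → T
  i=20: N-U = 19 → T
  i=21: Q-F = 11 → L
  i=22: I-Q = 18 → S
  shifts repeat with period 4: TLST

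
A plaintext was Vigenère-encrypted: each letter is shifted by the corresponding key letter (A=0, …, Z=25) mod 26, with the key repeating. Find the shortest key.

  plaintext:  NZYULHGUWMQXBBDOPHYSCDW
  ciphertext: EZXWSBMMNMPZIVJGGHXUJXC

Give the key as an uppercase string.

  i= 0: E-N = 17 → R
  i= 1: Z-Z =  0 → A
  i= 2: X-Y = 25 → Z
  i= 3: W-U =  2 → C
  i= 4: S-L =  7 → H
  i= 5: B-H = 20 → U
  i= 6: M-G =  6 → G
  i= 7: M-U = 18 → S
  i= 8: N-W = 17 → R
  i= 9: M-M =  0 → A
  i=10: P-Q = 25 → Z
  i=11: Z-X =  2 → C
  i=12: I-B =  7 → H
  i=13: V-B = 20 → U
  i=14: J-D =  6 → G
  i=15: G-O = 18 → S
  i=16: G-P = 17 → R
  i=17: H-H =  0 → A
  i=18: X-Y = 25 → Z
  i=19: U-S =  2 → C
  i=20: J-C =  7 → H
  i=21: X-D = 20 → U
  i=22: C-W =  6 → G
  shifts repeat with period 8: RAZCHUGS

RAZCHUGS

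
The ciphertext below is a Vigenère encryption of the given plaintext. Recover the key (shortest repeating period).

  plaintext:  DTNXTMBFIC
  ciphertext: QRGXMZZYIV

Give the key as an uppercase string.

  i= 0: Q-D = 13 → N
  i= 1: R-T = 24 → Y
  i= 2: G-N = 19 → T
  i= 3: X-X =  0 → A
  i= 4: M-T = 19 → T
  i= 5: Z-M = 13 → N
  i= 6: Z-B = 24 → Y
  i= 7: Y-F = 19 → T
  i= 8: I-I =  0 → A
  i= 9: V-C = 19 → T
  shifts repeat with period 5: NYTAT

NYTAT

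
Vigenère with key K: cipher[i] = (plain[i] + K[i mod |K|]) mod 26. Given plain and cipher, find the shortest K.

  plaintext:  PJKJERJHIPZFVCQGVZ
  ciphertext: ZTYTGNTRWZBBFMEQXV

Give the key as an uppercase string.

KKOKCW

  i= 0: Z-P = 10 → K
  i= 1: T-J = 10 → K
  i= 2: Y-K = 14 → O
  i= 3: T-J = 10 → K
  i= 4: G-E =  2 → C
  i= 5: N-R = 22 → W
  i= 6: T-J = 10 → K
  i= 7: R-H = 10 → K
  i= 8: W-I = 14 → O
  i= 9: Z-P = 10 → K
  i=10: B-Z =  2 → C
  i=11: B-F = 22 → W
  i=12: F-V = 10 → K
  i=13: M-C = 10 → K
  i=14: E-Q = 14 → O
  i=15: Q-G = 10 → K
  i=16: X-V =  2 → C
  i=17: V-Z = 22 → W
  shifts repeat with period 6: KKOKCW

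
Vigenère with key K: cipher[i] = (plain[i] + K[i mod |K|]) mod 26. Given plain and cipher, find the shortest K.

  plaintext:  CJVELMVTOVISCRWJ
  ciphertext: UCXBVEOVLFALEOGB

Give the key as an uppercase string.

STCXK

  i= 0: U-C = 18 → S
  i= 1: C-J = 19 → T
  i= 2: X-V =  2 → C
  i= 3: B-E = 23 → X
  i= 4: V-L = 10 → K
  i= 5: E-M = 18 → S
  i= 6: O-V = 19 → T
  i= 7: V-T =  2 → C
  i= 8: L-O = 23 → X
  i= 9: F-V = 10 → K
  i=10: A-I = 18 → S
  i=11: L-S = 19 → T
  i=12: E-C =  2 → C
  i=13: O-R = 23 → X
  i=14: G-W = 10 → K
  i=15: B-J = 18 → S
  shifts repeat with period 5: STCXK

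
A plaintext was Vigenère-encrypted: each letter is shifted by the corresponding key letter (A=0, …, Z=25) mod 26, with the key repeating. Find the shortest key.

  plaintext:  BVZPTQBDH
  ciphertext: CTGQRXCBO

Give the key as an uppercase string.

BYH

  i= 0: C-B =  1 → B
  i= 1: T-V = 24 → Y
  i= 2: G-Z =  7 → H
  i= 3: Q-P =  1 → B
  i= 4: R-T = 24 → Y
  i= 5: X-Q =  7 → H
  i= 6: C-B =  1 → B
  i= 7: B-D = 24 → Y
  i= 8: O-H =  7 → H
  shifts repeat with period 3: BYH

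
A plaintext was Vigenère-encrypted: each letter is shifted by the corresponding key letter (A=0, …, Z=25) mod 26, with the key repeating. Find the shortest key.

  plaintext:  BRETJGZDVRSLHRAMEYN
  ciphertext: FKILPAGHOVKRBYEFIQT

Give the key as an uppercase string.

ETESGUH

  i= 0: F-B =  4 → E
  i= 1: K-R = 19 → T
  i= 2: I-E =  4 → E
  i= 3: L-T = 18 → S
  i= 4: P-J =  6 → G
  i= 5: A-G = 20 → U
  i= 6: G-Z =  7 → H
  i= 7: H-D =  4 → E
  i= 8: O-V = 19 → T
  i= 9: V-R =  4 → E
  i=10: K-S = 18 → S
  i=11: R-L =  6 → G
  i=12: B-H = 20 → U
  i=13: Y-R =  7 → H
  i=14: E-A =  4 → E
  i=15: F-M = 19 → T
  i=16: I-E =  4 → E
  i=17: Q-Y = 18 → S
  i=18: T-N =  6 → G
  shifts repeat with period 7: ETESGUH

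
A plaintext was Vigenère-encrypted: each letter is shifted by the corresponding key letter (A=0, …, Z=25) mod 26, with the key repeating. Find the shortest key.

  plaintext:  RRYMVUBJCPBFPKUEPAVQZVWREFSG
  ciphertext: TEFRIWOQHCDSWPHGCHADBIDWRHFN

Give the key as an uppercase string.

  i= 0: T-R =  2 → C
  i= 1: E-R = 13 → N
  i= 2: F-Y =  7 → H
  i= 3: R-M =  5 → F
  i= 4: I-V = 13 → N
  i= 5: W-U =  2 → C
  i= 6: O-B = 13 → N
  i= 7: Q-J =  7 → H
  i= 8: H-C =  5 → F
  i= 9: C-P = 13 → N
  i=10: D-B =  2 → C
  i=11: S-F = 13 → N
  i=12: W-P =  7 → H
  i=13: P-K =  5 → F
  i=14: H-U = 13 → N
  i=15: G-E =  2 → C
  i=16: C-P = 13 → N
  i=17: H-A =  7 → H
  i=18: A-V =  5 → F
  i=19: D-Q = 13 → N
  i=20: B-Z =  2 → C
  i=21: I-V = 13 → N
  i=22: D-W =  7 → H
  i=23: W-R =  5 → F
  i=24: R-E = 13 → N
  i=25: H-F =  2 → C
  i=26: F-S = 13 → N
  i=27: N-G =  7 → H
  shifts repeat with period 5: CNHFN

CNHFN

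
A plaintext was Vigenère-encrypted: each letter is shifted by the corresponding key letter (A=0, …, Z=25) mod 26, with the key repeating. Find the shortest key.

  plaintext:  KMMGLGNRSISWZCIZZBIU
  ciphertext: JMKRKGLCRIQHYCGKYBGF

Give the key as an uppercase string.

ZAYL

  i= 0: J-K = 25 → Z
  i= 1: M-M =  0 → A
  i= 2: K-M = 24 → Y
  i= 3: R-G = 11 → L
  i= 4: K-L = 25 → Z
  i= 5: G-G =  0 → A
  i= 6: L-N = 24 → Y
  i= 7: C-R = 11 → L
  i= 8: R-S = 25 → Z
  i= 9: I-I =  0 → A
  i=10: Q-S = 24 → Y
  i=11: H-W = 11 → L
  i=12: Y-Z = 25 → Z
  i=13: C-C =  0 → A
  i=14: G-I = 24 → Y
  i=15: K-Z = 11 → L
  i=16: Y-Z = 25 → Z
  i=17: B-B =  0 → A
  i=18: G-I = 24 → Y
  i=19: F-U = 11 → L
  shifts repeat with period 4: ZAYL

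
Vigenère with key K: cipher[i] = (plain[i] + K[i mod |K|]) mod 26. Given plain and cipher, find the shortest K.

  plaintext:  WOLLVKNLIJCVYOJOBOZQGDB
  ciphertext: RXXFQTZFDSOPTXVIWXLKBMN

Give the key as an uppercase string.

  i= 0: R-W = 21 → V
  i= 1: X-O =  9 → J
  i= 2: X-L = 12 → M
  i= 3: F-L = 20 → U
  i= 4: Q-V = 21 → V
  i= 5: T-K =  9 → J
  i= 6: Z-N = 12 → M
  i= 7: F-L = 20 → U
  i= 8: D-I = 21 → V
  i= 9: S-J =  9 → J
  i=10: O-C = 12 → M
  i=11: P-V = 20 → U
  i=12: T-Y = 21 → V
  i=13: X-O =  9 → J
  i=14: V-J = 12 → M
  i=15: I-O = 20 → U
  i=16: W-B = 21 → V
  i=17: X-O =  9 → J
  i=18: L-Z = 12 → M
  i=19: K-Q = 20 → U
  i=20: B-G = 21 → V
  i=21: M-D =  9 → J
  i=22: N-B = 12 → M
  shifts repeat with period 4: VJMU

VJMU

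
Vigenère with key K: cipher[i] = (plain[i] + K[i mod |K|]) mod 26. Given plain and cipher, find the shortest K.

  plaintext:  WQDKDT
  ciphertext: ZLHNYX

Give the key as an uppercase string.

  i= 0: Z-W =  3 → D
  i= 1: L-Q = 21 → V
  i= 2: H-D =  4 → E
  i= 3: N-K =  3 → D
  i= 4: Y-D = 21 → V
  i= 5: X-T =  4 → E
  shifts repeat with period 3: DVE

DVE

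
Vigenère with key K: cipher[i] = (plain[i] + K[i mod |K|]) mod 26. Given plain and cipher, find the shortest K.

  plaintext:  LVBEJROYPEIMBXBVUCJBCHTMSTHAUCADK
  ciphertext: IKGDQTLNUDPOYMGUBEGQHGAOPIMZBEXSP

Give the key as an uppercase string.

  i= 0: I-L = 23 → X
  i= 1: K-V = 15 → P
  i= 2: G-B =  5 → F
  i= 3: D-E = 25 → Z
  i= 4: Q-J =  7 → H
  i= 5: T-R =  2 → C
  i= 6: L-O = 23 → X
  i= 7: N-Y = 15 → P
  i= 8: U-P =  5 → F
  i= 9: D-E = 25 → Z
  i=10: P-I =  7 → H
  i=11: O-M =  2 → C
  i=12: Y-B = 23 → X
  i=13: M-X = 15 → P
  i=14: G-B =  5 → F
  i=15: U-V = 25 → Z
  i=16: B-U =  7 → H
  i=17: E-C =  2 → C
  i=18: G-J = 23 → X
  i=19: Q-B = 15 → P
  i=20: H-C =  5 → F
  i=21: G-H = 25 → Z
  i=22: A-T =  7 → H
  i=23: O-M =  2 → C
  i=24: P-S = 23 → X
  i=25: I-T = 15 → P
  i=26: M-H =  5 → F
  i=27: Z-A = 25 → Z
  i=28: B-U =  7 → H
  i=29: E-C =  2 → C
  i=30: X-A = 23 → X
  i=31: S-D = 15 → P
  i=32: P-K =  5 → F
  shifts repeat with period 6: XPFZHC

XPFZHC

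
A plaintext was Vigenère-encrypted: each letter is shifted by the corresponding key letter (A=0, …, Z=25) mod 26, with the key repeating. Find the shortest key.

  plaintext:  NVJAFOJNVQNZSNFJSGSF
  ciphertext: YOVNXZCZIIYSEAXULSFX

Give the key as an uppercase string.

  i= 0: Y-N = 11 → L
  i= 1: O-V = 19 → T
  i= 2: V-J = 12 → M
  i= 3: N-A = 13 → N
  i= 4: X-F = 18 → S
  i= 5: Z-O = 11 → L
  i= 6: C-J = 19 → T
  i= 7: Z-N = 12 → M
  i= 8: I-V = 13 → N
  i= 9: I-Q = 18 → S
  i=10: Y-N = 11 → L
  i=11: S-Z = 19 → T
  i=12: E-S = 12 → M
  i=13: A-N = 13 → N
  i=14: X-F = 18 → S
  i=15: U-J = 11 → L
  i=16: L-S = 19 → T
  i=17: S-G = 12 → M
  i=18: F-S = 13 → N
  i=19: X-F = 18 → S
  shifts repeat with period 5: LTMNS

LTMNS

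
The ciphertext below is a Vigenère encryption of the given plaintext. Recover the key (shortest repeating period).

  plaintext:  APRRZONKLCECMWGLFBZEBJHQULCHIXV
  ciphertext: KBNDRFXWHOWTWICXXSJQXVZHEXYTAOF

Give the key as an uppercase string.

KMWMSR

  i= 0: K-A = 10 → K
  i= 1: B-P = 12 → M
  i= 2: N-R = 22 → W
  i= 3: D-R = 12 → M
  i= 4: R-Z = 18 → S
  i= 5: F-O = 17 → R
  i= 6: X-N = 10 → K
  i= 7: W-K = 12 → M
  i= 8: H-L = 22 → W
  i= 9: O-C = 12 → M
  i=10: W-E = 18 → S
  i=11: T-C = 17 → R
  i=12: W-M = 10 → K
  i=13: I-W = 12 → M
  i=14: C-G = 22 → W
  i=15: X-L = 12 → M
  i=16: X-F = 18 → S
  i=17: S-B = 17 → R
  i=18: J-Z = 10 → K
  i=19: Q-E = 12 → M
  i=20: X-B = 22 → W
  i=21: V-J = 12 → M
  i=22: Z-H = 18 → S
  i=23: H-Q = 17 → R
  i=24: E-U = 10 → K
  i=25: X-L = 12 → M
  i=26: Y-C = 22 → W
  i=27: T-H = 12 → M
  i=28: A-I = 18 → S
  i=29: O-X = 17 → R
  i=30: F-V = 10 → K
  shifts repeat with period 6: KMWMSR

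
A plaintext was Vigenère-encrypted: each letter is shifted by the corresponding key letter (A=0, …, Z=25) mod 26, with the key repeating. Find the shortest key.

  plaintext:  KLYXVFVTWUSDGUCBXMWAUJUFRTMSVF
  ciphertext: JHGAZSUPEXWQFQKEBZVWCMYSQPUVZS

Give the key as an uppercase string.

  i= 0: J-K = 25 → Z
  i= 1: H-L = 22 → W
  i= 2: G-Y =  8 → I
  i= 3: A-X =  3 → D
  i= 4: Z-V =  4 → E
  i= 5: S-F = 13 → N
  i= 6: U-V = 25 → Z
  i= 7: P-T = 22 → W
  i= 8: E-W =  8 → I
  i= 9: X-U =  3 → D
  i=10: W-S =  4 → E
  i=11: Q-D = 13 → N
  i=12: F-G = 25 → Z
  i=13: Q-U = 22 → W
  i=14: K-C =  8 → I
  i=15: E-B =  3 → D
  i=16: B-X =  4 → E
  i=17: Z-M = 13 → N
  i=18: V-W = 25 → Z
  i=19: W-A = 22 → W
  i=20: C-U =  8 → I
  i=21: M-J =  3 → D
  i=22: Y-U =  4 → E
  i=23: S-F = 13 → N
  i=24: Q-R = 25 → Z
  i=25: P-T = 22 → W
  i=26: U-M =  8 → I
  i=27: V-S =  3 → D
  i=28: Z-V =  4 → E
  i=29: S-F = 13 → N
  shifts repeat with period 6: ZWIDEN

ZWIDEN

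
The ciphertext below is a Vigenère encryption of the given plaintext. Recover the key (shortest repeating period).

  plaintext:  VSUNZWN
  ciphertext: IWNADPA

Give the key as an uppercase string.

NET

  i= 0: I-V = 13 → N
  i= 1: W-S =  4 → E
  i= 2: N-U = 19 → T
  i= 3: A-N = 13 → N
  i= 4: D-Z =  4 → E
  i= 5: P-W = 19 → T
  i= 6: A-N = 13 → N
  shifts repeat with period 3: NET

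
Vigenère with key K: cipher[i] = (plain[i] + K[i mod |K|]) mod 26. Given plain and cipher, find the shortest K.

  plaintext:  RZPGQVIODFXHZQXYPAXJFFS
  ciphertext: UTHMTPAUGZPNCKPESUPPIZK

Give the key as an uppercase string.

DUSG

  i= 0: U-R =  3 → D
  i= 1: T-Z = 20 → U
  i= 2: H-P = 18 → S
  i= 3: M-G =  6 → G
  i= 4: T-Q =  3 → D
  i= 5: P-V = 20 → U
  i= 6: A-I = 18 → S
  i= 7: U-O =  6 → G
  i= 8: G-D =  3 → D
  i= 9: Z-F = 20 → U
  i=10: P-X = 18 → S
  i=11: N-H =  6 → G
  i=12: C-Z =  3 → D
  i=13: K-Q = 20 → U
  i=14: P-X = 18 → S
  i=15: E-Y =  6 → G
  i=16: S-P =  3 → D
  i=17: U-A = 20 → U
  i=18: P-X = 18 → S
  i=19: P-J =  6 → G
  i=20: I-F =  3 → D
  i=21: Z-F = 20 → U
  i=22: K-S = 18 → S
  shifts repeat with period 4: DUSG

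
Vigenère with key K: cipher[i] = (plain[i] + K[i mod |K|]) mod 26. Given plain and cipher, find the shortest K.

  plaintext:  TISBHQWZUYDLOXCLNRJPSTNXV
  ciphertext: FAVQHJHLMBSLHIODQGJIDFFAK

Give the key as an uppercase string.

  i= 0: F-T = 12 → M
  i= 1: A-I = 18 → S
  i= 2: V-S =  3 → D
  i= 3: Q-B = 15 → P
  i= 4: H-H =  0 → A
  i= 5: J-Q = 19 → T
  i= 6: H-W = 11 → L
  i= 7: L-Z = 12 → M
  i= 8: M-U = 18 → S
  i= 9: B-Y =  3 → D
  i=10: S-D = 15 → P
  i=11: L-L =  0 → A
  i=12: H-O = 19 → T
  i=13: I-X = 11 → L
  i=14: O-C = 12 → M
  i=15: D-L = 18 → S
  i=16: Q-N =  3 → D
  i=17: G-R = 15 → P
  i=18: J-J =  0 → A
  i=19: I-P = 19 → T
  i=20: D-S = 11 → L
  i=21: F-T = 12 → M
  i=22: F-N = 18 → S
  i=23: A-X =  3 → D
  i=24: K-V = 15 → P
  shifts repeat with period 7: MSDPATL

MSDPATL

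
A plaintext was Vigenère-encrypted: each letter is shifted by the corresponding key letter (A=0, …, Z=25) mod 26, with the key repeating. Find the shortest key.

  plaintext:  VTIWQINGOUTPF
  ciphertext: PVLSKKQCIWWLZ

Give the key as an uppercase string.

  i= 0: P-V = 20 → U
  i= 1: V-T =  2 → C
  i= 2: L-I =  3 → D
  i= 3: S-W = 22 → W
  i= 4: K-Q = 20 → U
  i= 5: K-I =  2 → C
  i= 6: Q-N =  3 → D
  i= 7: C-G = 22 → W
  i= 8: I-O = 20 → U
  i= 9: W-U =  2 → C
  i=10: W-T =  3 → D
  i=11: L-P = 22 → W
  i=12: Z-F = 20 → U
  shifts repeat with period 4: UCDW

UCDW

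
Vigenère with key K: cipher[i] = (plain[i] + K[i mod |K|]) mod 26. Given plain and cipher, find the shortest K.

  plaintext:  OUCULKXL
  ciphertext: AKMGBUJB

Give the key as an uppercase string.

  i= 0: A-O = 12 → M
  i= 1: K-U = 16 → Q
  i= 2: M-C = 10 → K
  i= 3: G-U = 12 → M
  i= 4: B-L = 16 → Q
  i= 5: U-K = 10 → K
  i= 6: J-X = 12 → M
  i= 7: B-L = 16 → Q
  shifts repeat with period 3: MQK

MQK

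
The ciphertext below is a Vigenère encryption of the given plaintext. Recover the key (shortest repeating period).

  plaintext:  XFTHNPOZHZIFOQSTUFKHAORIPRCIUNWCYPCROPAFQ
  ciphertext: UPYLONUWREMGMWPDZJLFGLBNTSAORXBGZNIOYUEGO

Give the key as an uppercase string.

  i= 0: U-X = 23 → X
  i= 1: P-F = 10 → K
  i= 2: Y-T =  5 → F
  i= 3: L-H =  4 → E
  i= 4: O-N =  1 → B
  i= 5: N-P = 24 → Y
  i= 6: U-O =  6 → G
  i= 7: W-Z = 23 → X
  i= 8: R-H = 10 → K
  i= 9: E-Z =  5 → F
  i=10: M-I =  4 → E
  i=11: G-F =  1 → B
  i=12: M-O = 24 → Y
  i=13: W-Q =  6 → G
  i=14: P-S = 23 → X
  i=15: D-T = 10 → K
  i=16: Z-U =  5 → F
  i=17: J-F =  4 → E
  i=18: L-K =  1 → B
  i=19: F-H = 24 → Y
  i=20: G-A =  6 → G
  i=21: L-O = 23 → X
  i=22: B-R = 10 → K
  i=23: N-I =  5 → F
  i=24: T-P =  4 → E
  i=25: S-R =  1 → B
  i=26: A-C = 24 → Y
  i=27: O-I =  6 → G
  i=28: R-U = 23 → X
  i=29: X-N = 10 → K
  i=30: B-W =  5 → F
  i=31: G-C =  4 → E
  i=32: Z-Y =  1 → B
  i=33: N-P = 24 → Y
  i=34: I-C =  6 → G
  i=35: O-R = 23 → X
  i=36: Y-O = 10 → K
  i=37: U-P =  5 → F
  i=38: E-A =  4 → E
  i=39: G-F =  1 → B
  i=40: O-Q = 24 → Y
  shifts repeat with period 7: XKFEBYG

XKFEBYG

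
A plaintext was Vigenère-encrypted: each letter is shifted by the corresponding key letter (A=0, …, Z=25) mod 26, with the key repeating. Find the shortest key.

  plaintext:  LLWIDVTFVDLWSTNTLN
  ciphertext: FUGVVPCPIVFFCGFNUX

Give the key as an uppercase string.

  i= 0: F-L = 20 → U
  i= 1: U-L =  9 → J
  i= 2: G-W = 10 → K
  i= 3: V-I = 13 → N
  i= 4: V-D = 18 → S
  i= 5: P-V = 20 → U
  i= 6: C-T =  9 → J
  i= 7: P-F = 10 → K
  i= 8: I-V = 13 → N
  i= 9: V-D = 18 → S
  i=10: F-L = 20 → U
  i=11: F-W =  9 → J
  i=12: C-S = 10 → K
  i=13: G-T = 13 → N
  i=14: F-N = 18 → S
  i=15: N-T = 20 → U
  i=16: U-L =  9 → J
  i=17: X-N = 10 → K
  shifts repeat with period 5: UJKNS

UJKNS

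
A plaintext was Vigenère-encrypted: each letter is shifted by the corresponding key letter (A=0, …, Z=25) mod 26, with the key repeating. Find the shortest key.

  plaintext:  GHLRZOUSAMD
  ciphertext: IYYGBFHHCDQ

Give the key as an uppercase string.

CRNP

  i= 0: I-G =  2 → C
  i= 1: Y-H = 17 → R
  i= 2: Y-L = 13 → N
  i= 3: G-R = 15 → P
  i= 4: B-Z =  2 → C
  i= 5: F-O = 17 → R
  i= 6: H-U = 13 → N
  i= 7: H-S = 15 → P
  i= 8: C-A =  2 → C
  i= 9: D-M = 17 → R
  i=10: Q-D = 13 → N
  shifts repeat with period 4: CRNP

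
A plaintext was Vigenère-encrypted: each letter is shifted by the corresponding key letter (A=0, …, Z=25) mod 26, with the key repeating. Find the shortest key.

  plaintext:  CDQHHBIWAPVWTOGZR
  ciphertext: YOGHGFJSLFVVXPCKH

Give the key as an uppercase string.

  i= 0: Y-C = 22 → W
  i= 1: O-D = 11 → L
  i= 2: G-Q = 16 → Q
  i= 3: H-H =  0 → A
  i= 4: G-H = 25 → Z
  i= 5: F-B =  4 → E
  i= 6: J-I =  1 → B
  i= 7: S-W = 22 → W
  i= 8: L-A = 11 → L
  i= 9: F-P = 16 → Q
  i=10: V-V =  0 → A
  i=11: V-W = 25 → Z
  i=12: X-T =  4 → E
  i=13: P-O =  1 → B
  i=14: C-G = 22 → W
  i=15: K-Z = 11 → L
  i=16: H-R = 16 → Q
  shifts repeat with period 7: WLQAZEB

WLQAZEB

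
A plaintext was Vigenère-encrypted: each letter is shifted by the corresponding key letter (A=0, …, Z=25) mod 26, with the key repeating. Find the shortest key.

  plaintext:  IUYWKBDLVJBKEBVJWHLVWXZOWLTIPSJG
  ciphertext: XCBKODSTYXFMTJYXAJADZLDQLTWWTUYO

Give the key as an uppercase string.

PIDOEC

  i= 0: X-I = 15 → P
  i= 1: C-U =  8 → I
  i= 2: B-Y =  3 → D
  i= 3: K-W = 14 → O
  i= 4: O-K =  4 → E
  i= 5: D-B =  2 → C
  i= 6: S-D = 15 → P
  i= 7: T-L =  8 → I
  i= 8: Y-V =  3 → D
  i= 9: X-J = 14 → O
  i=10: F-B =  4 → E
  i=11: M-K =  2 → C
  i=12: T-E = 15 → P
  i=13: J-B =  8 → I
  i=14: Y-V =  3 → D
  i=15: X-J = 14 → O
  i=16: A-W =  4 → E
  i=17: J-H =  2 → C
  i=18: A-L = 15 → P
  i=19: D-V =  8 → I
  i=20: Z-W =  3 → D
  i=21: L-X = 14 → O
  i=22: D-Z =  4 → E
  i=23: Q-O =  2 → C
  i=24: L-W = 15 → P
  i=25: T-L =  8 → I
  i=26: W-T =  3 → D
  i=27: W-I = 14 → O
  i=28: T-P =  4 → E
  i=29: U-S =  2 → C
  i=30: Y-J = 15 → P
  i=31: O-G =  8 → I
  shifts repeat with period 6: PIDOEC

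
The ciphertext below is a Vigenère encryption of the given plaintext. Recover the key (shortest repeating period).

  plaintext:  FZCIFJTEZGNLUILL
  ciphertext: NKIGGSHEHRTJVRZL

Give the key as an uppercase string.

ILGYBJOA

  i= 0: N-F =  8 → I
  i= 1: K-Z = 11 → L
  i= 2: I-C =  6 → G
  i= 3: G-I = 24 → Y
  i= 4: G-F =  1 → B
  i= 5: S-J =  9 → J
  i= 6: H-T = 14 → O
  i= 7: E-E =  0 → A
  i= 8: H-Z =  8 → I
  i= 9: R-G = 11 → L
  i=10: T-N =  6 → G
  i=11: J-L = 24 → Y
  i=12: V-U =  1 → B
  i=13: R-I =  9 → J
  i=14: Z-L = 14 → O
  i=15: L-L =  0 → A
  shifts repeat with period 8: ILGYBJOA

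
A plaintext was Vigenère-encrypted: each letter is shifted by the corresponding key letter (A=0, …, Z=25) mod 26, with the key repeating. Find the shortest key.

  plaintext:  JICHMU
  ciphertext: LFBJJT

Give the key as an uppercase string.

CXZ

  i= 0: L-J =  2 → C
  i= 1: F-I = 23 → X
  i= 2: B-C = 25 → Z
  i= 3: J-H =  2 → C
  i= 4: J-M = 23 → X
  i= 5: T-U = 25 → Z
  shifts repeat with period 3: CXZ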